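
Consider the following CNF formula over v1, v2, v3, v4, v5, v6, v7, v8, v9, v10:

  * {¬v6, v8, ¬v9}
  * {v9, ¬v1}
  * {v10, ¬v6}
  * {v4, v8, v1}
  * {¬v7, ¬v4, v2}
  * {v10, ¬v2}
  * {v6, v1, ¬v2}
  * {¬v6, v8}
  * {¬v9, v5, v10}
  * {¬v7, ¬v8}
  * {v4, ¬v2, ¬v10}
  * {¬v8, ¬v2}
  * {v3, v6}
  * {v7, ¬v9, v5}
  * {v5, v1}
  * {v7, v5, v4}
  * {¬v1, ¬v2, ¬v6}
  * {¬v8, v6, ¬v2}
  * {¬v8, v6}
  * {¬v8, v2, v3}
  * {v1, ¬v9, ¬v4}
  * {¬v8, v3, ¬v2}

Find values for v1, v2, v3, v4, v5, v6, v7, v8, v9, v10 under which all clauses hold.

v1 = T  v2 = F  v3 = T  v4 = F  v5 = T  v6 = F  v7 = F  v8 = F  v9 = T  v10 = F

v3 occurs only positively in the remaining clauses — set v3 = True.
Pure literal: v5 appears only positively; assign v5 = True.
Try v1 = True.
  then v9 is forced to True.
Try v2 = False.
The remaining clauses are satisfied by v4 = False, v6 = False, v7 = False, v8 = False, v10 = False.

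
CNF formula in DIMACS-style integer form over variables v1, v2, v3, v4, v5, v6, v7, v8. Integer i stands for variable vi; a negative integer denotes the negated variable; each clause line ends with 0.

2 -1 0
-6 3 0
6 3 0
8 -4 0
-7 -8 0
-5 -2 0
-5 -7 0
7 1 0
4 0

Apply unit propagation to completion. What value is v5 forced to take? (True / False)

False

Unit clause (v4) sets v4 = True.
In (~v4 \/ v8), ~v4 is now false; v8 must hold, so v8 = True.
(~v7 \/ ~v8) with v8 = True leaves only ~v7, so v7 = False.
(v7 \/ v1) with v7 = False leaves only v1, so v1 = True.
(v2 \/ ~v1) with v1 = True leaves only v2, so v2 = True.
In (~v5 \/ ~v2), ~v2 is now false; ~v5 must hold, so v5 = False.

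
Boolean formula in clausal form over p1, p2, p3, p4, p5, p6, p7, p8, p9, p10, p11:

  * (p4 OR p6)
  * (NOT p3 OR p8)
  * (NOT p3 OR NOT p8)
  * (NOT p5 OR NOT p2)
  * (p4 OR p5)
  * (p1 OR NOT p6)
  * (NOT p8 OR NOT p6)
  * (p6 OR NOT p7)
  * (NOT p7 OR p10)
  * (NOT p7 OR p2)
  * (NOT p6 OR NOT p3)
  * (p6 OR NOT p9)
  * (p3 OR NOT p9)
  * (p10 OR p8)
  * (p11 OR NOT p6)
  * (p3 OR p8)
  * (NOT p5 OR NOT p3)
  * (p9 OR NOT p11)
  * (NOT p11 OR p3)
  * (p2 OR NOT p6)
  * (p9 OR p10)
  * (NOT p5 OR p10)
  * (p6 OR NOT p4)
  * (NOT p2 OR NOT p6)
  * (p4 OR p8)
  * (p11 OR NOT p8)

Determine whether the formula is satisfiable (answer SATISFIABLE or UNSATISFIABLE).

p6 = True:
  propagation gives p1=True, p8=False, p3=False; an empty clause results — contradiction.
p6 = False:
  propagation gives p4=True; an empty clause results — contradiction.
Every branch closes, so no satisfying assignment exists.

UNSATISFIABLE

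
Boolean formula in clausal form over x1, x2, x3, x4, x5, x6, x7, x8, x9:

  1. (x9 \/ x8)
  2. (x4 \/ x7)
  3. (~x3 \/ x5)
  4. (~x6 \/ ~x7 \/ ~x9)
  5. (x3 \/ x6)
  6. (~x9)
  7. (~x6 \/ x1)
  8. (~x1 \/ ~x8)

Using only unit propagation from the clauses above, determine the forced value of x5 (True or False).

True

Unit clause (~x9) sets x9 = False.
(x9 \/ x8) with x9 = False leaves only x8, so x8 = True.
(~x1 \/ ~x8): since x8 = True, the clause reduces to (~x1). x1 = False.
(x1 \/ ~x6) with x1 = False leaves only ~x6, so x6 = False.
(x3 \/ x6): since x6 = False, the clause reduces to (x3). x3 = True.
In (~x3 \/ x5), ~x3 is now false; x5 must hold, so x5 = True.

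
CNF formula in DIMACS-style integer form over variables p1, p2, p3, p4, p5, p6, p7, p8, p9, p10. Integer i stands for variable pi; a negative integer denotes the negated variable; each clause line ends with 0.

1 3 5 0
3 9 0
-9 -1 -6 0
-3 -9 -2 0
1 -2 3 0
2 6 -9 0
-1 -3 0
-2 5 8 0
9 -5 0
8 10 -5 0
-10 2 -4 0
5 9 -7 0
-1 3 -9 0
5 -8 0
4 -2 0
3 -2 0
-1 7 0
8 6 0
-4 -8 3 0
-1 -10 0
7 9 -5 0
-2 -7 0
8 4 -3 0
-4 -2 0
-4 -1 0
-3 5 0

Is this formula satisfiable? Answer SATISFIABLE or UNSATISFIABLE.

SATISFIABLE

Try p1 = False.
For the remaining variables, p2 = False, p3 = True, p4 = False, p5 = True, p6 = True, p7 = False, p8 = True, p9 = True, p10 = True works.
So p1=F, p2=F, p3=T, p4=F, p5=T, p6=T, p7=F, p8=T, p9=T, p10=T is a satisfying assignment.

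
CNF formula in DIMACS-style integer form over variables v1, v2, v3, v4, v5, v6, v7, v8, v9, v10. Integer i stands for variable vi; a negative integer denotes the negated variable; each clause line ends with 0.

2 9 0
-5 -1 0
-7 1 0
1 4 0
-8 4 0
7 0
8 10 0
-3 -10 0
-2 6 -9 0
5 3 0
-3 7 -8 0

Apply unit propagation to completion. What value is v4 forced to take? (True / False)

(v7) stands alone — v7 = True.
(~v7 | v1) with v7 = True leaves only v1, so v1 = True.
(~v1 | ~v5) with v1 = True leaves only ~v5, so v5 = False.
(v5 | v3) with v5 = False leaves only v3, so v3 = True.
From (~v10 | ~v3) and v3 = True: v10 = False.
(v8 | v10) with v10 = False leaves only v8, so v8 = True.
From (~v8 | v4) and v8 = True: v4 = True.

True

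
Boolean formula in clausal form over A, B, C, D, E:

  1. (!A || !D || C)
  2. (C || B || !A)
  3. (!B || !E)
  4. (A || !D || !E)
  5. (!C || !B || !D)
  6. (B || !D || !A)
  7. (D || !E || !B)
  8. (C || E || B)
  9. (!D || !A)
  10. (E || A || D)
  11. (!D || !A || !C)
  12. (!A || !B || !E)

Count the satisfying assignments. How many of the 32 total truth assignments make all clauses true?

8

Split on A, then D.
  A=1, D=1: a clause becomes empty — 0.
  A=1, D=0: remaining (B,C,E) ∈ {(0,1,0); (0,1,1); (1,0,0); (1,1,0)} — 4.
  A=0, D=1: remaining (B,C,E) ∈ {(0,1,0); (1,0,0)} — 2.
  A=0, D=0: remaining (B,C,E) ∈ {(0,0,1); (0,1,1)} — 2.
Total: 0 + 4 + 2 + 2 = 8.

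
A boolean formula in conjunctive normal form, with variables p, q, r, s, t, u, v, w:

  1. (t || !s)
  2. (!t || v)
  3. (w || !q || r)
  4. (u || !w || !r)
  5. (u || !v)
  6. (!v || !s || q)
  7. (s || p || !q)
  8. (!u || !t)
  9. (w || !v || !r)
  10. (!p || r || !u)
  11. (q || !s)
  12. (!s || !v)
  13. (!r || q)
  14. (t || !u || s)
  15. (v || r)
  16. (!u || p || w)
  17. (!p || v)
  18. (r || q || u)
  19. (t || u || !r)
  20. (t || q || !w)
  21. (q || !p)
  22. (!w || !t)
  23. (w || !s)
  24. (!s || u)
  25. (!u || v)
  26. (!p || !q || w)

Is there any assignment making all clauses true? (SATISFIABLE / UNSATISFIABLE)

UNSATISFIABLE

u = True:
  propagation gives t=False, s=False; an empty clause results — contradiction.
u = False:
  propagation gives v=False, t=False, s=False, r=True; an empty clause results — contradiction.
Every branch closes, so no satisfying assignment exists.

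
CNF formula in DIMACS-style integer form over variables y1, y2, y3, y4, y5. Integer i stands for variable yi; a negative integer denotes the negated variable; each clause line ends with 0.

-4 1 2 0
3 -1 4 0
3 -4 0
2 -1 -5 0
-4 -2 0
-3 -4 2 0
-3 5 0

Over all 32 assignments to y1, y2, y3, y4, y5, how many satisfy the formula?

7

Case analysis on y4 and y2:
  y4=T, y2=T: a clause becomes empty — 0.
  y4=T, y2=F: a clause becomes empty — 0.
  y4=F, y2=T: remaining (y1,y3,y5) ∈ {(F,F,F); (F,F,T); (F,T,T); (T,T,T)} — 4.
  y4=F, y2=F: remaining (y1,y3,y5) ∈ {(F,F,F); (F,F,T); (F,T,T)} — 3.
Total: 0 + 0 + 4 + 3 = 7.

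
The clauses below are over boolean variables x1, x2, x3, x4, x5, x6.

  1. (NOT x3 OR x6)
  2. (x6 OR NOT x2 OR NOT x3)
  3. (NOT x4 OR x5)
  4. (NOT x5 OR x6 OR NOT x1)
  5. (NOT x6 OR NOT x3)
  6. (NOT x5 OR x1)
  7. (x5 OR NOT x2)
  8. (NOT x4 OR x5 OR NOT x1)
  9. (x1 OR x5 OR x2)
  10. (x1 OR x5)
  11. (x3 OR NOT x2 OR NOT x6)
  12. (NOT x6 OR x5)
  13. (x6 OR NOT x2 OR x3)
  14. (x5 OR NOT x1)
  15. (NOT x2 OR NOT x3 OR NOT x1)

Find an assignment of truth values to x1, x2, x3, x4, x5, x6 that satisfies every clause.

x1=T, x2=F, x3=F, x4=T, x5=T, x6=T

Set x1 = True and propagate.
  then x5 is forced to True.
  then x6 is forced to True.
  then x3 is forced to False.
  then x2 is forced to False.
x4 is now unconstrained; take x4 = True.
Check each clause:
  1. (x6 OR NOT x3) — NOT x3 is true.
  2. (x6 OR NOT x3 OR NOT x2) — NOT x3 is true.
  3. (x5 OR NOT x4) — x5 is true.
  4. (NOT x1 OR x6 OR NOT x5) — x6 is true.
  5. (NOT x3 OR NOT x6) — NOT x3 is true.
  6. (NOT x5 OR x1) — x1 is true.
  7. (NOT x2 OR x5) — x5 is true.
  8. (NOT x1 OR NOT x4 OR x5) — x5 is true.
  9. (x1 OR x5 OR x2) — x1 is true.
  10. (x5 OR x1) — x1 is true.
  11. (x3 OR NOT x2 OR NOT x6) — NOT x2 is true.
  12. (NOT x6 OR x5) — x5 is true.
  13. (x3 OR x6 OR NOT x2) — x6 is true.
  14. (NOT x1 OR x5) — x5 is true.
  15. (NOT x2 OR NOT x3 OR NOT x1) — NOT x3 is true.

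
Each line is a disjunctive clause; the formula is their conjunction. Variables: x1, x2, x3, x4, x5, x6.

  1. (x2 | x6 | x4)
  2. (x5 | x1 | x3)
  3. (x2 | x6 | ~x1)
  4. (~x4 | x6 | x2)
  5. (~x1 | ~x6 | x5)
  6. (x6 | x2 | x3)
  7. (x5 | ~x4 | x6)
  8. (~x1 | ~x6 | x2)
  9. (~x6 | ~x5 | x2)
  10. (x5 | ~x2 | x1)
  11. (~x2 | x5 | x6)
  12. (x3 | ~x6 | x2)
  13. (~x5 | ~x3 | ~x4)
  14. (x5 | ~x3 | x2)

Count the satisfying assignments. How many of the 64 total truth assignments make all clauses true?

12

Case analysis on x2 and x6:
  x2=T, x6=T: x1 free; 3 ways for (x3,x4,x5) × 2^1 = 6.
  x2=T, x6=F: x1 free; 3 ways for (x3,x4,x5) × 2^1 = 6.
  x2=F, x6=T: a clause becomes empty — 0.
  x2=F, x6=F: a clause becomes empty — 0.
Total: 6 + 6 + 0 + 0 = 12.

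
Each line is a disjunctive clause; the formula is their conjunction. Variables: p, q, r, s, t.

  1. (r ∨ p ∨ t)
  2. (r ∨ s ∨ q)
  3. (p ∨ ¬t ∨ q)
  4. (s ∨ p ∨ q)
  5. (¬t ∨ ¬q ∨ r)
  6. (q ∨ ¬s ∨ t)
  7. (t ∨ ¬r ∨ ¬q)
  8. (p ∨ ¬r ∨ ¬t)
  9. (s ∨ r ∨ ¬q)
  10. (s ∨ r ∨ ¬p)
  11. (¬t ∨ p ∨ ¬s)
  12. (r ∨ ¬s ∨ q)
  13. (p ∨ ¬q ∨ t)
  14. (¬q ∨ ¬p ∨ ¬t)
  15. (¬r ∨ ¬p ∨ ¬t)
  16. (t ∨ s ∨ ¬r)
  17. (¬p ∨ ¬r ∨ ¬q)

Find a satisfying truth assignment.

p=T, q=T, r=F, s=T, t=F

Set p = True and propagate.
For the remaining variables, q = True, r = False, s = True, t = False works.
Every clause has at least one true literal under this assignment.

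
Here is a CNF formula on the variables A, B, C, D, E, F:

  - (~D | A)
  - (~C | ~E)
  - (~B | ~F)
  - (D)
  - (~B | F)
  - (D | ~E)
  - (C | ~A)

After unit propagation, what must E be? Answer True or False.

False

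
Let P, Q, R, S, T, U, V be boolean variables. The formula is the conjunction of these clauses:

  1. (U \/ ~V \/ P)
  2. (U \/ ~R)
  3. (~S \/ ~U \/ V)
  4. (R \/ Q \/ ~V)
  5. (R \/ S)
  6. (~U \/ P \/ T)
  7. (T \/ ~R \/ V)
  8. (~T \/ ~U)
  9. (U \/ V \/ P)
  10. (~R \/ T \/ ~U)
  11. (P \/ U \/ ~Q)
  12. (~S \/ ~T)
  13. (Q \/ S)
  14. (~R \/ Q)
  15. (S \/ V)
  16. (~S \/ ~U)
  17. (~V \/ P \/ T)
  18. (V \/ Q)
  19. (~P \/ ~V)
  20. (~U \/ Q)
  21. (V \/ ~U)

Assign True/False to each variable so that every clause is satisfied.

P=1  Q=1  R=0  S=1  T=0  U=0  V=0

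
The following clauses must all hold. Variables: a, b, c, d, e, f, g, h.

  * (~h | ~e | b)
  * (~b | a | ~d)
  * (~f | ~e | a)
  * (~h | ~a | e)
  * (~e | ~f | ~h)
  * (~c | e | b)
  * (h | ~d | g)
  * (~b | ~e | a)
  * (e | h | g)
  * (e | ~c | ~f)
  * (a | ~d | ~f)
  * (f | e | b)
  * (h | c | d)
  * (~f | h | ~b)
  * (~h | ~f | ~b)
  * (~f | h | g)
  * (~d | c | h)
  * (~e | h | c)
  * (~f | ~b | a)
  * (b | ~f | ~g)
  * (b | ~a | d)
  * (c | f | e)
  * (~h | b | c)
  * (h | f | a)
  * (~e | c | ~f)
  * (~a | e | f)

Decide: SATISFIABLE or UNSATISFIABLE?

Set a = True and propagate.
Branch on b: take b = True.
The remaining clauses are satisfied by c = True, d = False, e = True, f = False, g = False, h = False.
So a=True, b=True, c=True, d=False, e=True, f=False, g=False, h=False is a satisfying assignment.

SATISFIABLE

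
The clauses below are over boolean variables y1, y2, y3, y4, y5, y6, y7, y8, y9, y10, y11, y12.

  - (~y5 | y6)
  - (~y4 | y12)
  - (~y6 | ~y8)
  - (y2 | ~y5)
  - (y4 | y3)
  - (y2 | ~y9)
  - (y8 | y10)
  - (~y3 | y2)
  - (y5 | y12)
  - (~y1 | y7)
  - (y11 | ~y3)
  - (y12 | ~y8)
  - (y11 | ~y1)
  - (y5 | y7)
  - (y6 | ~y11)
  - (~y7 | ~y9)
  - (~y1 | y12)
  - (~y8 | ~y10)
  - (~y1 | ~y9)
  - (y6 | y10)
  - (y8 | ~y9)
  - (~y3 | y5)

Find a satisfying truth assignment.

y1=False  y2=True  y3=True  y4=False  y5=True  y6=True  y7=True  y8=False  y9=False  y10=True  y11=True  y12=False

y1 occurs only negated in the remaining clauses — set y1 = False.
Pure literal: y2 appears only positively; assign y2 = True.
Branch on y3: take y3 = True.
  then y11 is forced to True.
  then y6 is forced to True.
  then y8 is forced to False.
  then y10 is forced to True.
  then y9 is forced to False.
  then y5 is forced to True.
Branch on y4: take y4 = False.
y7, y12 are now unconstrained; take y7 = True, y12 = False.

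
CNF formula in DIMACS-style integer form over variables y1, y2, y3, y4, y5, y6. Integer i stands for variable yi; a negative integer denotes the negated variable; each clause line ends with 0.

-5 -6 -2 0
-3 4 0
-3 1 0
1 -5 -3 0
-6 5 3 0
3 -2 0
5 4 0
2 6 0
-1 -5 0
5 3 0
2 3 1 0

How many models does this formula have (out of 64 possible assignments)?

The models are:
  y1=1 y2=0 y3=1 y4=1 y5=0 y6=1
  y1=1 y2=1 y3=1 y4=1 y5=0 y6=0
  y1=1 y2=1 y3=1 y4=1 y5=0 y6=1
Count: 3.

3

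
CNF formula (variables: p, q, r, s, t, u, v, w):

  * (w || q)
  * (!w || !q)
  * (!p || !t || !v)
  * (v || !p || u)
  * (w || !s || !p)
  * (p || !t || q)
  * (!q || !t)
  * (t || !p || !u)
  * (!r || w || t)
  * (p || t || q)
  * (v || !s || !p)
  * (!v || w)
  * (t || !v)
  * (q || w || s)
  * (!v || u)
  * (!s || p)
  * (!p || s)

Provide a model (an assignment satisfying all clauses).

p=F, q=T, r=F, s=F, t=F, u=F, v=F, w=F

r occurs only negated in the remaining clauses — set r = False.
Set p = False and propagate.
  then s is forced to False.
Set q = True and propagate.
  then w is forced to False.
  then t is forced to False.
  then v is forced to False.
u is now unconstrained; take u = False.
Every clause has at least one true literal under this assignment.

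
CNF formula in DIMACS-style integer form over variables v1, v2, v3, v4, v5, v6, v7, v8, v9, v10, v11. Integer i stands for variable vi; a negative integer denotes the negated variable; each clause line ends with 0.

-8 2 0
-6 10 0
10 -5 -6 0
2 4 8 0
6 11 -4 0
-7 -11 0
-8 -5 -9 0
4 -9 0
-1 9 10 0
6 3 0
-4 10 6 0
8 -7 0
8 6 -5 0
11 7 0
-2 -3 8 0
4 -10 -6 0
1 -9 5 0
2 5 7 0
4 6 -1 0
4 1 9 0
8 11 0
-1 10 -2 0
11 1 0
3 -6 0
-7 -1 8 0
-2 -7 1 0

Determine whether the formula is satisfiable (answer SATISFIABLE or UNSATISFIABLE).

Branch on v1: take v1 = False.
  then v11 is forced to True.
  then v7 is forced to False.
The remaining clauses are satisfied by v2 = True, v3 = True, v4 = True, v5 = True, v6 = False, v8 = True, v9 = False, v10 = True.
So v1=0  v2=1  v3=1  v4=1  v5=1  v6=0  v7=0  v8=1  v9=0  v10=1  v11=1 is a satisfying assignment.

SATISFIABLE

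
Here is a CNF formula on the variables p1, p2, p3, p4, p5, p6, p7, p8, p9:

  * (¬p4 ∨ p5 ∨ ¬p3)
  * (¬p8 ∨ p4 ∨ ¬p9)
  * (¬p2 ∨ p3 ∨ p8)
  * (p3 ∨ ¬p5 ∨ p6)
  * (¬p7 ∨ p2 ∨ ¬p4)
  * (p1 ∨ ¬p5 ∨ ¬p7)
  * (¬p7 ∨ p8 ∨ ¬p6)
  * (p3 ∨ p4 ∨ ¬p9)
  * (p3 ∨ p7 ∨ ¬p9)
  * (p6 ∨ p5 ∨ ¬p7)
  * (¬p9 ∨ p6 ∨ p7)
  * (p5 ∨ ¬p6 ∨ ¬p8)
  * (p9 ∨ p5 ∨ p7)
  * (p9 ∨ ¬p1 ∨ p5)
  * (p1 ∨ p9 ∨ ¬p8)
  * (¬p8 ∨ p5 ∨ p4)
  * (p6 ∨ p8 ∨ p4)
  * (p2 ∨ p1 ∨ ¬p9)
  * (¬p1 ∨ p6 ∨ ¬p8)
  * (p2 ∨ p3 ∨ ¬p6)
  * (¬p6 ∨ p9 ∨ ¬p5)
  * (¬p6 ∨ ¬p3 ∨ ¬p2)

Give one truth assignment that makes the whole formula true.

Set p1 = True and propagate.
Try p2 = True.
For the remaining variables, p3 = True, p4 = True, p5 = True, p6 = False, p7 = False, p8 = False, p9 = False works.

p1 = T  p2 = T  p3 = T  p4 = T  p5 = T  p6 = F  p7 = F  p8 = F  p9 = F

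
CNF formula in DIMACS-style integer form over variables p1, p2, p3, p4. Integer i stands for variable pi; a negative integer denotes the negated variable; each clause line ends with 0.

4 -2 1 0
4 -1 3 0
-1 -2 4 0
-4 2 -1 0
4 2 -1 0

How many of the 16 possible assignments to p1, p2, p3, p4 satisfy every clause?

8

Satisfying assignments:
  p1=0 p2=0 p3=0 p4=0
  p1=0 p2=0 p3=0 p4=1
  p1=0 p2=0 p3=1 p4=0
  p1=0 p2=0 p3=1 p4=1
  p1=0 p2=1 p3=0 p4=1
  p1=0 p2=1 p3=1 p4=1
  p1=1 p2=1 p3=0 p4=1
  p1=1 p2=1 p3=1 p4=1
That's 8 in total.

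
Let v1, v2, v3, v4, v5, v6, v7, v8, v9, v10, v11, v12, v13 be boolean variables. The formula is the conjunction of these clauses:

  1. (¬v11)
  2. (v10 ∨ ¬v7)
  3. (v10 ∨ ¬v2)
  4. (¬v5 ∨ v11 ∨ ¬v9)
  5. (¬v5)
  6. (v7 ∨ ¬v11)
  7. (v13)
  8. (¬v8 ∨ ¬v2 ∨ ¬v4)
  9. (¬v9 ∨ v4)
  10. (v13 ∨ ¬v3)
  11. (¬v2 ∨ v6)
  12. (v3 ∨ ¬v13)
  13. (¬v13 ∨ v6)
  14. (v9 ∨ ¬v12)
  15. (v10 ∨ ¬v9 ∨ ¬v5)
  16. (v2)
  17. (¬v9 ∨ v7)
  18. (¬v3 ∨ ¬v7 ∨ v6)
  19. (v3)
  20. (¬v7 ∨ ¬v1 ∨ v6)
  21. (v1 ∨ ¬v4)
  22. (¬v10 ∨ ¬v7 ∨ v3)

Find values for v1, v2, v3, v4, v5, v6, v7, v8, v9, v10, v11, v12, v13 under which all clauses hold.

Unit propagation: (¬v11) forces v11 = False.
(¬v5) is a unit clause, so v5 = False.
The clause (v13) is unit: v13 must be True.
Unit propagation: (v3) forces v3 = True.
(v6) is a unit clause, so v6 = True.
(v2) is a unit clause, so v2 = True.
(v10) is a unit clause, so v10 = True.
v1 occurs only positively in the remaining clauses — set v1 = True.
v7 occurs only positively in the remaining clauses — set v7 = True.
Branch on v4: take v4 = True.
  then v8 is forced to False.
Try v9 = True.
v12 is now unconstrained; take v12 = True.

v1 = T, v2 = T, v3 = T, v4 = T, v5 = F, v6 = T, v7 = T, v8 = F, v9 = T, v10 = T, v11 = F, v12 = T, v13 = T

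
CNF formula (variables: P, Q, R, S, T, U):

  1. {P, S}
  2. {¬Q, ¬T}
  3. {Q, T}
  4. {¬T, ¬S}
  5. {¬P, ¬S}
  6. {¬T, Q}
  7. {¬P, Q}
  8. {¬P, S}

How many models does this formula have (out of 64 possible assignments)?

4

The models are:
  P=F Q=T R=F S=T T=F U=F
  P=F Q=T R=F S=T T=F U=T
  P=F Q=T R=T S=T T=F U=F
  P=F Q=T R=T S=T T=F U=T
Count: 4.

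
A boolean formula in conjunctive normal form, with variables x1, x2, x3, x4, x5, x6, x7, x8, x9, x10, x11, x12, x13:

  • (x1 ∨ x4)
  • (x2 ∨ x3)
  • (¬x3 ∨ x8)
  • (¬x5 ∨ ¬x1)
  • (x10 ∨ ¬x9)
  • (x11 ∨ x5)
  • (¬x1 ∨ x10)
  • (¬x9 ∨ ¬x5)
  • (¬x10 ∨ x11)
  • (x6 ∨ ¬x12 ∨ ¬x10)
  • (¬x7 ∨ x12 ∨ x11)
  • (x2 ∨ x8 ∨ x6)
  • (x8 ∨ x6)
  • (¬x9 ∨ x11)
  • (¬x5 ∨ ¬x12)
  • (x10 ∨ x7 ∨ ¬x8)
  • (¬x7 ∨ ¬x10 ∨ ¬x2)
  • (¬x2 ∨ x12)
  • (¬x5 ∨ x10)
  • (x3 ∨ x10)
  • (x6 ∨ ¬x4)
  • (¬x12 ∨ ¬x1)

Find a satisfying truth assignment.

x1=False, x2=True, x3=False, x4=True, x5=False, x6=True, x7=False, x8=True, x9=False, x10=True, x11=True, x12=True, x13=True

x6 occurs only positively in the remaining clauses — set x6 = True.
x9 occurs only negated in the remaining clauses — set x9 = False.
Try x1 = False.
  then x4 is forced to True.
For the remaining variables, x2 = True, x3 = False, x5 = False, x7 = False, x8 = True, x10 = True, x11 = True, x12 = True, x13 = True works.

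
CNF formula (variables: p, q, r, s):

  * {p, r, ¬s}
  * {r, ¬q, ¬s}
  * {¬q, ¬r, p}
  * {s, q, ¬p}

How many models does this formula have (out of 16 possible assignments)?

Split on p, then q.
  p=T, q=T: remaining (r,s) ∈ {(F,F); (T,F); (T,T)} — 3.
  p=T, q=F: remaining (r,s) ∈ {(F,T); (T,T)} — 2.
  p=F, q=T: remaining (r,s) ∈ {(F,F)} — 1.
  p=F, q=F: remaining (r,s) ∈ {(F,F); (T,F); (T,T)} — 3.
Total: 3 + 2 + 1 + 3 = 9.

9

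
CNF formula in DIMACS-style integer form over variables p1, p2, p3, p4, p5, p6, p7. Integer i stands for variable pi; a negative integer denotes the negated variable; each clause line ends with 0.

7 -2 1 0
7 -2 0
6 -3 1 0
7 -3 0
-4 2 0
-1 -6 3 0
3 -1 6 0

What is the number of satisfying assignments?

Split on p1, then p3.
  p1=1, p3=1: p5, p6 free; 3 ways for (p2,p4,p7) × 2^2 = 12.
  p1=1, p3=0: a clause becomes empty — 0.
  p1=0, p3=1: p5 free; 3 ways for (p2,p4,p6,p7) × 2^1 = 6.
  p1=0, p3=0: p5, p6 free; 4 ways for (p2,p4,p7) × 2^2 = 16.
Total: 12 + 0 + 6 + 16 = 34.

34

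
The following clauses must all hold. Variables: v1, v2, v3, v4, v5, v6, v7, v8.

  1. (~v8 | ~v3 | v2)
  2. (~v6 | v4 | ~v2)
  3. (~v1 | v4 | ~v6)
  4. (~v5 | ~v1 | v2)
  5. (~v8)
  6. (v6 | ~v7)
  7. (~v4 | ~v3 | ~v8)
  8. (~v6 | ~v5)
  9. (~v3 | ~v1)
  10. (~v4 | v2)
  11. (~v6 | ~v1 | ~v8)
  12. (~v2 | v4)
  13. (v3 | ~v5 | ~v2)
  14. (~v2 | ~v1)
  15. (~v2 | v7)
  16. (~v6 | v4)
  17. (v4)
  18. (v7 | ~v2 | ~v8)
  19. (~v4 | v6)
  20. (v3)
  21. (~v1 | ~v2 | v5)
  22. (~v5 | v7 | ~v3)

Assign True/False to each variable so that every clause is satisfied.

v1 = 0, v2 = 1, v3 = 1, v4 = 1, v5 = 0, v6 = 1, v7 = 1, v8 = 0

Check each clause:
  1. (~v8 | v2 | ~v3) — ~v8 is true.
  2. (~v6 | v4 | ~v2) — v4 is true.
  3. (~v6 | v4 | ~v1) — v4 is true.
  4. (~v1 | ~v5 | v2) — v2 is true.
  5. (~v8) — ~v8 is true.
  6. (~v7 | v6) — v6 is true.
  7. (~v8 | ~v4 | ~v3) — ~v8 is true.
  8. (~v5 | ~v6) — ~v5 is true.
  9. (~v1 | ~v3) — ~v1 is true.
  10. (~v4 | v2) — v2 is true.
  11. (~v1 | ~v6 | ~v8) — ~v8 is true.
  12. (~v2 | v4) — v4 is true.
  13. (v3 | ~v5 | ~v2) — v3 is true.
  14. (~v1 | ~v2) — ~v1 is true.
  15. (~v2 | v7) — v7 is true.
  16. (v4 | ~v6) — v4 is true.
  17. (v4) — v4 is true.
  18. (v7 | ~v8 | ~v2) — ~v8 is true.
  19. (~v4 | v6) — v6 is true.
  20. (v3) — v3 is true.
  21. (v5 | ~v2 | ~v1) — ~v1 is true.
  22. (v7 | ~v3 | ~v5) — ~v5 is true.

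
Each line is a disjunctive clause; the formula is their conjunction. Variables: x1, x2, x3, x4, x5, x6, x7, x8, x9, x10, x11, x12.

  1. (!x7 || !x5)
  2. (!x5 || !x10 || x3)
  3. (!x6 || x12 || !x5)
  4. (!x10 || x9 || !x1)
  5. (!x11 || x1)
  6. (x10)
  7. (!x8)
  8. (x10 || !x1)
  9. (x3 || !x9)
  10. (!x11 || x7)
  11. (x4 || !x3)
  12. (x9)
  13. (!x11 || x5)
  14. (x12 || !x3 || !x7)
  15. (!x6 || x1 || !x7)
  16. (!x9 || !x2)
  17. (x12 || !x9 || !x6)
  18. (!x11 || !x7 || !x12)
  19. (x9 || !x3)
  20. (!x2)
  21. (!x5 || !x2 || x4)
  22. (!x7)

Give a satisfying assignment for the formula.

x1=True  x2=False  x3=True  x4=True  x5=True  x6=False  x7=False  x8=False  x9=True  x10=True  x11=False  x12=True

The clause (x10) is unit: x10 must be True.
The clause (!x8) is unit: x8 must be False.
Unit propagation: (x9) forces x9 = True.
(x3) is a unit clause, so x3 = True.
(x4) is a unit clause, so x4 = True.
The clause (!x2) is unit: x2 must be False.
The clause (!x7) is unit: x7 must be False.
(!x11) is a unit clause, so x11 = False.
Pure literal: x6 appears only negated; assign x6 = False.
x12 occurs only positively in the remaining clauses — set x12 = True.
x1, x5 are now unconstrained; take x1 = True, x5 = True.
Every clause has at least one true literal under this assignment.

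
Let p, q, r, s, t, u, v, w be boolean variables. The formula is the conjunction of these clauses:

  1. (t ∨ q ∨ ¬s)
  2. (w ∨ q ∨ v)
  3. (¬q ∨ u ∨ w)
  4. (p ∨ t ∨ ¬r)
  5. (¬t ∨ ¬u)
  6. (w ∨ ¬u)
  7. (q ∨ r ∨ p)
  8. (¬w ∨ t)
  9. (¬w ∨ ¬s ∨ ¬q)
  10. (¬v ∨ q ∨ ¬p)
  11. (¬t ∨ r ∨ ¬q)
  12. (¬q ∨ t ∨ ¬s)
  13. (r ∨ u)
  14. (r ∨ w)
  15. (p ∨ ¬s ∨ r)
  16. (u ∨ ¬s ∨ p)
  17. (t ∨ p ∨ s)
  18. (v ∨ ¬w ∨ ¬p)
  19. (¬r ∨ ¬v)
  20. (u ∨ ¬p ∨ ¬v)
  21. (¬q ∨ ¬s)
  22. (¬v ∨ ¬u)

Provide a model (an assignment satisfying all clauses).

p=False  q=False  r=True  s=False  t=True  u=False  v=False  w=True

Check each clause:
  1. (t ∨ ¬s ∨ q) — ¬s is true.
  2. (v ∨ w ∨ q) — w is true.
  3. (¬q ∨ w ∨ u) — w is true.
  4. (p ∨ t ∨ ¬r) — t is true.
  5. (¬t ∨ ¬u) — ¬u is true.
  6. (¬u ∨ w) — w is true.
  7. (q ∨ r ∨ p) — r is true.
  8. (t ∨ ¬w) — t is true.
  9. (¬w ∨ ¬s ∨ ¬q) — ¬s is true.
  10. (q ∨ ¬v ∨ ¬p) — ¬v is true.
  11. (r ∨ ¬t ∨ ¬q) — r is true.
  12. (¬q ∨ ¬s ∨ t) — ¬s is true.
  13. (r ∨ u) — r is true.
  14. (w ∨ r) — w is true.
  15. (r ∨ p ∨ ¬s) — r is true.
  16. (p ∨ ¬s ∨ u) — ¬s is true.
  17. (t ∨ s ∨ p) — t is true.
  18. (v ∨ ¬w ∨ ¬p) — ¬p is true.
  19. (¬v ∨ ¬r) — ¬v is true.
  20. (u ∨ ¬v ∨ ¬p) — ¬v is true.
  21. (¬q ∨ ¬s) — ¬s is true.
  22. (¬u ∨ ¬v) — ¬v is true.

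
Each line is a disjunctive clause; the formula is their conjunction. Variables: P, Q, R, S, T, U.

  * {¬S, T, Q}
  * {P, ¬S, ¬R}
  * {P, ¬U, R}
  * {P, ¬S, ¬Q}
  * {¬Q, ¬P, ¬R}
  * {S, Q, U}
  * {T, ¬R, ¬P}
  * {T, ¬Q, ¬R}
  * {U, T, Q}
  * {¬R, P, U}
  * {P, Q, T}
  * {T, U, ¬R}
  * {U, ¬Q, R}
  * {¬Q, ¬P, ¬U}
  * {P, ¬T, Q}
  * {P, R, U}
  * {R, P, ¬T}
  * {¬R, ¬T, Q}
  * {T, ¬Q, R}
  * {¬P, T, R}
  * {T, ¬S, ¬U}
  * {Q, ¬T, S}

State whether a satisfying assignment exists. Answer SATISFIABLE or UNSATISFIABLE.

SATISFIABLE

Set P = True and propagate.
Try Q = False.
Set R = False and propagate.
  then T is forced to True.
  then S is forced to True.
U is now unconstrained; take U = True.
So P = T, Q = F, R = F, S = T, T = T, U = T is a satisfying assignment.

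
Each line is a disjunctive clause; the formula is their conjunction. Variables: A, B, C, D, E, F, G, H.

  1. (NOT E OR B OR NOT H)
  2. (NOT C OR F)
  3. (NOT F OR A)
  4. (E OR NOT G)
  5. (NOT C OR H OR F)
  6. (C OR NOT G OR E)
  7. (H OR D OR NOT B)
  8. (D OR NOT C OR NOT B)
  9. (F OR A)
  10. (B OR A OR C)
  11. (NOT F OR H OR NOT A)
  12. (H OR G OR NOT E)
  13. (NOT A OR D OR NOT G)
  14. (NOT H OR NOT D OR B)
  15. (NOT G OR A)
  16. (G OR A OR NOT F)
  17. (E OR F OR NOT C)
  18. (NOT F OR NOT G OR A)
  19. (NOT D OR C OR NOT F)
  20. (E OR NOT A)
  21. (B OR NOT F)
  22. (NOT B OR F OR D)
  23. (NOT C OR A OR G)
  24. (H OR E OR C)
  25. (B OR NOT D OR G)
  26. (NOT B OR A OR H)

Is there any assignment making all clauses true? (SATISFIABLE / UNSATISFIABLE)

SATISFIABLE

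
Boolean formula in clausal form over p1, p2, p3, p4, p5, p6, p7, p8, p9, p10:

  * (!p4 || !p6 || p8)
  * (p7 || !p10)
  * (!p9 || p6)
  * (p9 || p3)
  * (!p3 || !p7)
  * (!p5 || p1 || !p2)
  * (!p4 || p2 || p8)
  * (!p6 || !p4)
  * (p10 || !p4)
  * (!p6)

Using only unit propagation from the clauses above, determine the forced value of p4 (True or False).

False

(!p6) is a unit clause: p6 = False.
In (!p9 || p6), p6 is now false; !p9 must hold, so p9 = False.
(p3 || p9) with p9 = False leaves only p3, so p3 = True.
(!p3 || !p7) with p3 = True leaves only !p7, so p7 = False.
From (p7 || !p10) and p7 = False: p10 = False.
(p10 || !p4): since p10 = False, the clause reduces to (!p4). p4 = False.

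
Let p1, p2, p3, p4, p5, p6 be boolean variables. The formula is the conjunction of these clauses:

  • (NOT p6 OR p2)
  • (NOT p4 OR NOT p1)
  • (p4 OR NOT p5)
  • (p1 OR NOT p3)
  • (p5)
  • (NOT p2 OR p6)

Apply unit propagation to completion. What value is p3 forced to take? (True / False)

(p5) stands alone — p5 = True.
In (p4 OR NOT p5), NOT p5 is now false; p4 must hold, so p4 = True.
In (NOT p4 OR NOT p1), NOT p4 is now false; NOT p1 must hold, so p1 = False.
From (p1 OR NOT p3) and p1 = False: p3 = False.

False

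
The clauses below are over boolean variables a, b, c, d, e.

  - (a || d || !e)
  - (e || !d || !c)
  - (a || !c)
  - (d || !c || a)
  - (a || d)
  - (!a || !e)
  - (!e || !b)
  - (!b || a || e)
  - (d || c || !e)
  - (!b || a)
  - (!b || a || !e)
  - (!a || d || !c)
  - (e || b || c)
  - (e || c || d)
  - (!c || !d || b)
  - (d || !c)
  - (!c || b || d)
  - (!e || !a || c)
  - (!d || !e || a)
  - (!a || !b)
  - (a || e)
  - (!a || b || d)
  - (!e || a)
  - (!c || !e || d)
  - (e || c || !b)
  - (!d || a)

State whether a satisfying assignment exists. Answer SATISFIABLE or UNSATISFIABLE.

UNSATISFIABLE

a = True:
  propagation gives e=False, b=False, c=True, d=False; an empty clause results — contradiction.
a = False:
  propagation gives c=False, d=True; an empty clause results — contradiction.
Every branch closes, so no satisfying assignment exists.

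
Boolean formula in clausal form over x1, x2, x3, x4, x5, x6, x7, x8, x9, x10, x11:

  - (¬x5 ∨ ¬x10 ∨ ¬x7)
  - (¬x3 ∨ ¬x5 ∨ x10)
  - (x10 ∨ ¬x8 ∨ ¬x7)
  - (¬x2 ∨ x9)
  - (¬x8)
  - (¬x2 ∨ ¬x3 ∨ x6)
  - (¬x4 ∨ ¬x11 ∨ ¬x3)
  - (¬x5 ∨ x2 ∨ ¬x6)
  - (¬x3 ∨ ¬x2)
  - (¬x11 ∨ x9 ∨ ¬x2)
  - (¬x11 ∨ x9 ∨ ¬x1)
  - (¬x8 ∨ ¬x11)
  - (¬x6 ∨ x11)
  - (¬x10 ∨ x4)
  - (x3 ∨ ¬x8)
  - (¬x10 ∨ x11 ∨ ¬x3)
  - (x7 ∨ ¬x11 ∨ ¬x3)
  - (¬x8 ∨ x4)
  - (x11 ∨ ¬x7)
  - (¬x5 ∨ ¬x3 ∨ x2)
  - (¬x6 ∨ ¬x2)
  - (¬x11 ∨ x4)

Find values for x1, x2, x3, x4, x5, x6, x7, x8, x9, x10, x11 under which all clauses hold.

x1=1  x2=0  x3=1  x4=0  x5=0  x6=0  x7=0  x8=0  x9=0  x10=0  x11=0

Check each clause:
  1. (¬x5 ∨ ¬x10 ∨ ¬x7) — ¬x7 is true.
  2. (x10 ∨ ¬x3 ∨ ¬x5) — ¬x5 is true.
  3. (¬x7 ∨ ¬x8 ∨ x10) — ¬x8 is true.
  4. (¬x2 ∨ x9) — ¬x2 is true.
  5. (¬x8) — ¬x8 is true.
  6. (¬x2 ∨ ¬x3 ∨ x6) — ¬x2 is true.
  7. (¬x11 ∨ ¬x3 ∨ ¬x4) — ¬x11 is true.
  8. (¬x6 ∨ x2 ∨ ¬x5) — ¬x6 is true.
  9. (¬x3 ∨ ¬x2) — ¬x2 is true.
  10. (¬x11 ∨ x9 ∨ ¬x2) — ¬x11 is true.
  11. (¬x1 ∨ x9 ∨ ¬x11) — ¬x11 is true.
  12. (¬x11 ∨ ¬x8) — ¬x8 is true.
  13. (x11 ∨ ¬x6) — ¬x6 is true.
  14. (x4 ∨ ¬x10) — ¬x10 is true.
  15. (¬x8 ∨ x3) — ¬x8 is true.
  16. (x11 ∨ ¬x3 ∨ ¬x10) — ¬x10 is true.
  17. (¬x3 ∨ ¬x11 ∨ x7) — ¬x11 is true.
  18. (x4 ∨ ¬x8) — ¬x8 is true.
  19. (¬x7 ∨ x11) — ¬x7 is true.
  20. (x2 ∨ ¬x3 ∨ ¬x5) — ¬x5 is true.
  21. (¬x2 ∨ ¬x6) — ¬x6 is true.
  22. (x4 ∨ ¬x11) — ¬x11 is true.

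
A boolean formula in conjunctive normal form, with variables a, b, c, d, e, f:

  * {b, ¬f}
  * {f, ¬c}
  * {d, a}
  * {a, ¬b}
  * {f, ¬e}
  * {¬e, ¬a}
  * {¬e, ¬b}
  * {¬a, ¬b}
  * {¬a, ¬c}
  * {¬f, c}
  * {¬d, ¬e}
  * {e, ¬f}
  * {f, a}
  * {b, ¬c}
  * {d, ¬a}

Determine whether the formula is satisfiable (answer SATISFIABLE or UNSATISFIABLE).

SATISFIABLE

Try a = True.
  then e is forced to False.
  then b is forced to False.
  then f is forced to False.
  then c is forced to False.
  then d is forced to True.
Every clause has at least one true literal under this assignment.
So a=True, b=False, c=False, d=True, e=False, f=False is a satisfying assignment.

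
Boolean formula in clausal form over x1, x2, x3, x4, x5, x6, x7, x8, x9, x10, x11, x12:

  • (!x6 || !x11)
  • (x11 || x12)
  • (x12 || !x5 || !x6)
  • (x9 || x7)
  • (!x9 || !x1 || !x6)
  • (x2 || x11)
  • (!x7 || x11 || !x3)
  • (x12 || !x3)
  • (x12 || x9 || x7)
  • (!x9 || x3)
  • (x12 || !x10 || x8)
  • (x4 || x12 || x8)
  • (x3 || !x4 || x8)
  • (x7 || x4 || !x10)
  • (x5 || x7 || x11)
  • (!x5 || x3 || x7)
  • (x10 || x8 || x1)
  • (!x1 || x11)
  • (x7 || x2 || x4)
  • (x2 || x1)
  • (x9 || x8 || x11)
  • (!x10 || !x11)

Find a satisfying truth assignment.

x1=True, x2=True, x3=False, x4=False, x5=True, x6=False, x7=True, x8=False, x9=False, x10=False, x11=True, x12=True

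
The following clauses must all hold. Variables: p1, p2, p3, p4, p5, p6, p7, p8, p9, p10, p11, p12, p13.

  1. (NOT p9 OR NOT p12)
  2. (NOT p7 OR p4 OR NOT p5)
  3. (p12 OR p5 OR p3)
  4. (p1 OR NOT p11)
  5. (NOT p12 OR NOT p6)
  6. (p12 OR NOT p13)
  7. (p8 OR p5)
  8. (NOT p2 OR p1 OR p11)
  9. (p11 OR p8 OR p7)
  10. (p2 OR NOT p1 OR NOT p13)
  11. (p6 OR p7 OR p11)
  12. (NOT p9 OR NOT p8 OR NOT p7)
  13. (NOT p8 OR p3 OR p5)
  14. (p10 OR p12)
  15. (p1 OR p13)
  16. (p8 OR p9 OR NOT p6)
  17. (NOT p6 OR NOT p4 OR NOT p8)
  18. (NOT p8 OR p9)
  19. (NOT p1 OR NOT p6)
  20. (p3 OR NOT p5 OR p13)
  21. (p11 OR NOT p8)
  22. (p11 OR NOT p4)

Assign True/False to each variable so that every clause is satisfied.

p1=1, p2=1, p3=1, p4=1, p5=1, p6=0, p7=0, p8=1, p9=1, p10=1, p11=1, p12=0, p13=0

p3 occurs only positively in the remaining clauses — set p3 = True.
Pure literal: p10 appears only positively; assign p10 = True.
Set p1 = True and propagate.
  then p6 is forced to False.
Set p2 = True and propagate.
Try p4 = True.
  then p11 is forced to True.
For the remaining variables, p5 = True, p7 = False, p8 = True, p9 = True, p12 = False, p13 = False works.
Check each clause:
  1. (NOT p12 OR NOT p9) — NOT p12 is true.
  2. (NOT p7 OR NOT p5 OR p4) — NOT p7 is true.
  3. (p12 OR p3 OR p5) — p3 is true.
  4. (p1 OR NOT p11) — p1 is true.
  5. (NOT p12 OR NOT p6) — NOT p6 is true.
  6. (NOT p13 OR p12) — NOT p13 is true.
  7. (p5 OR p8) — p8 is true.
  8. (p1 OR p11 OR NOT p2) — p1 is true.
  9. (p11 OR p8 OR p7) — p8 is true.
  10. (p2 OR NOT p13 OR NOT p1) — p2 is true.
  11. (p7 OR p6 OR p11) — p11 is true.
  12. (NOT p8 OR NOT p7 OR NOT p9) — NOT p7 is true.
  13. (p5 OR p3 OR NOT p8) — p3 is true.
  14. (p12 OR p10) — p10 is true.
  15. (p13 OR p1) — p1 is true.
  16. (p8 OR p9 OR NOT p6) — p8 is true.
  17. (NOT p8 OR NOT p6 OR NOT p4) — NOT p6 is true.
  18. (p9 OR NOT p8) — p9 is true.
  19. (NOT p6 OR NOT p1) — NOT p6 is true.
  20. (NOT p5 OR p3 OR p13) — p3 is true.
  21. (NOT p8 OR p11) — p11 is true.
  22. (NOT p4 OR p11) — p11 is true.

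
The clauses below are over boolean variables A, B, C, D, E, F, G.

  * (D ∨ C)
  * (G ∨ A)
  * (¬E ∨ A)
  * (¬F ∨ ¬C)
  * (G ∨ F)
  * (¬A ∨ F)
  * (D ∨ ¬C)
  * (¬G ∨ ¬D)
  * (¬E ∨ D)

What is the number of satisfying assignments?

The models are:
  A=T B=F C=F D=T E=F F=T G=F
  A=T B=F C=F D=T E=T F=T G=F
  A=T B=T C=F D=T E=F F=T G=F
  A=T B=T C=F D=T E=T F=T G=F
That's 4 in total.

4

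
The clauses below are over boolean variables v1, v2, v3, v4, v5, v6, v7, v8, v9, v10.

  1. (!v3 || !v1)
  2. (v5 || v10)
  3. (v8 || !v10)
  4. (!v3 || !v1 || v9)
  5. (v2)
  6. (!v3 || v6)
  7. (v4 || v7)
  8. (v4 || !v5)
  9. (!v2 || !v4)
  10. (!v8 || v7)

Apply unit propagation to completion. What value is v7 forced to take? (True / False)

True

Unit clause (v2) sets v2 = True.
(!v4 || !v2): since v2 = True, the clause reduces to (!v4). v4 = False.
(v7 || v4) with v4 = False leaves only v7, so v7 = True.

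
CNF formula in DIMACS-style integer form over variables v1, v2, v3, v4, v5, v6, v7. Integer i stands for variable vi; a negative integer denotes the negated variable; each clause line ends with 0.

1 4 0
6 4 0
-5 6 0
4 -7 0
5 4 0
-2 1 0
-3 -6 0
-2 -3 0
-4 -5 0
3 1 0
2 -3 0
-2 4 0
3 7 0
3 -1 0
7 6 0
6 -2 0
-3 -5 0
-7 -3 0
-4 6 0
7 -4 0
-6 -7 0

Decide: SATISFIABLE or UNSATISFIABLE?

UNSATISFIABLE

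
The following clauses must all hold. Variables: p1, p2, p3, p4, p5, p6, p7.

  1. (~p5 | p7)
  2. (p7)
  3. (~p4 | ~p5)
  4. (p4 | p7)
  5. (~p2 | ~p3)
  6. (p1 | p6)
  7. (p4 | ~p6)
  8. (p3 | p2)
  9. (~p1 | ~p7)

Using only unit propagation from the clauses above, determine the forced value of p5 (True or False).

False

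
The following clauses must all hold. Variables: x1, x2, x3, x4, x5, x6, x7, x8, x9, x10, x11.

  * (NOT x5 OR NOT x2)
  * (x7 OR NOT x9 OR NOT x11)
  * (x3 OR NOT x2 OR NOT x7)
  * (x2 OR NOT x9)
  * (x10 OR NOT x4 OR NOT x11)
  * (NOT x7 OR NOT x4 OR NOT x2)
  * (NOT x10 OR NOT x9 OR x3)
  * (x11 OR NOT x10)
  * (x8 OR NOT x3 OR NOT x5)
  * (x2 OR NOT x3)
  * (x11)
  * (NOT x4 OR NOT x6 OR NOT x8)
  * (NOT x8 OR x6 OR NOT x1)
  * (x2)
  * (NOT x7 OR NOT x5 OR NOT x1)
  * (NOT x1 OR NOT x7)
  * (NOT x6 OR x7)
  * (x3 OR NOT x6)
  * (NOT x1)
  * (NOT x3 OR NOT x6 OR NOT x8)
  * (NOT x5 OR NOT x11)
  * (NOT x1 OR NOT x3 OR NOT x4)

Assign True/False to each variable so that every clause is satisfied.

The clause (x11) is unit: x11 must be True.
Unit propagation: (x2) forces x2 = True.
The clause (NOT x5) is unit: x5 must be False.
(NOT x1) is a unit clause, so x1 = False.
Pure literal: x4 appears only negated; assign x4 = False.
Pure literal: x6 appears only negated; assign x6 = False.
Branch on x3: take x3 = True.
Branch on x7: take x7 = True.
x8, x9, x10 are now unconstrained; take x8 = True, x9 = True, x10 = False.
Every clause has at least one true literal under this assignment.

x1 = 0, x2 = 1, x3 = 1, x4 = 0, x5 = 0, x6 = 0, x7 = 1, x8 = 1, x9 = 1, x10 = 0, x11 = 1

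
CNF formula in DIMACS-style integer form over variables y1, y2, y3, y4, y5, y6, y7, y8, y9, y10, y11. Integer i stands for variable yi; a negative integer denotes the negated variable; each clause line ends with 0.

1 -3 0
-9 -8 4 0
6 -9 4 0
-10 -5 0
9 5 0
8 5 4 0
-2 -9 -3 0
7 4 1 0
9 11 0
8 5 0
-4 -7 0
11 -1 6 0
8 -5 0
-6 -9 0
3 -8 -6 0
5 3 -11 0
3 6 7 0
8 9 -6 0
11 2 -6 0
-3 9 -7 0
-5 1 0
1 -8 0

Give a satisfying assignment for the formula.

y1=True, y2=False, y3=False, y4=False, y5=True, y6=False, y7=True, y8=True, y9=False, y10=False, y11=True

Check each clause:
  1. (y1 ∨ ¬y3) — y1 is true.
  2. (¬y8 ∨ ¬y9 ∨ y4) — ¬y9 is true.
  3. (¬y9 ∨ y6 ∨ y4) — ¬y9 is true.
  4. (¬y10 ∨ ¬y5) — ¬y10 is true.
  5. (y9 ∨ y5) — y5 is true.
  6. (y8 ∨ y4 ∨ y5) — y8 is true.
  7. (¬y3 ∨ ¬y2 ∨ ¬y9) — ¬y3 is true.
  8. (y1 ∨ y4 ∨ y7) — y1 is true.
  9. (y9 ∨ y11) — y11 is true.
  10. (y8 ∨ y5) — y8 is true.
  11. (¬y4 ∨ ¬y7) — ¬y4 is true.
  12. (y6 ∨ ¬y1 ∨ y11) — y11 is true.
  13. (¬y5 ∨ y8) — y8 is true.
  14. (¬y6 ∨ ¬y9) — ¬y6 is true.
  15. (¬y6 ∨ y3 ∨ ¬y8) — ¬y6 is true.
  16. (¬y11 ∨ y3 ∨ y5) — y5 is true.
  17. (y6 ∨ y3 ∨ y7) — y7 is true.
  18. (¬y6 ∨ y8 ∨ y9) — y8 is true.
  19. (y11 ∨ ¬y6 ∨ y2) — ¬y6 is true.
  20. (¬y7 ∨ ¬y3 ∨ y9) — ¬y3 is true.
  21. (¬y5 ∨ y1) — y1 is true.
  22. (¬y8 ∨ y1) — y1 is true.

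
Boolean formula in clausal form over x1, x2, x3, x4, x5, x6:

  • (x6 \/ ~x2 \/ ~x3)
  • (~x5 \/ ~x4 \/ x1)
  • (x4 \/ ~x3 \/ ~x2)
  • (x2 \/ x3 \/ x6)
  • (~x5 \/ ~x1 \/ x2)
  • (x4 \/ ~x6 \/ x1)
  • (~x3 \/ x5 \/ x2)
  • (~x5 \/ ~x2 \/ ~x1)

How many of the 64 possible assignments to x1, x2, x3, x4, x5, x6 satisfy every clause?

Case analysis on x2 and x1:
  x2=T, x1=T: 5 of the 16 assignments to (x3,x4,x5,x6) work.
  x2=T, x1=F: 5 of the 16 assignments to (x3,x4,x5,x6) work.
  x2=F, x1=T: remaining (x3,x4,x5,x6) ∈ {(F,F,F,T); (F,T,F,T)} — 2.
  x2=F, x1=F: remaining (x3,x4,x5,x6) ∈ {(F,T,F,T); (T,F,T,F)} — 2.
Total: 5 + 5 + 2 + 2 = 14.

14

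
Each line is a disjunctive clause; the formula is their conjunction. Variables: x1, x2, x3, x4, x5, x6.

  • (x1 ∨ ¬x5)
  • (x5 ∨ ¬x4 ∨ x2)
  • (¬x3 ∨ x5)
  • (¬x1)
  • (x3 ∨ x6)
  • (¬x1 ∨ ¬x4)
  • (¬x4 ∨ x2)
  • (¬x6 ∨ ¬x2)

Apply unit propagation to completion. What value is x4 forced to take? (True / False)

(¬x1) stands alone — x1 = False.
In (¬x5 ∨ x1), x1 is now false; ¬x5 must hold, so x5 = False.
From (x5 ∨ ¬x3) and x5 = False: x3 = False.
In (x6 ∨ x3), x3 is now false; x6 must hold, so x6 = True.
In (¬x6 ∨ ¬x2), ¬x6 is now false; ¬x2 must hold, so x2 = False.
(¬x4 ∨ x2 ∨ x5): since x2 = False, x5 = False, the clause reduces to (¬x4). x4 = False.

False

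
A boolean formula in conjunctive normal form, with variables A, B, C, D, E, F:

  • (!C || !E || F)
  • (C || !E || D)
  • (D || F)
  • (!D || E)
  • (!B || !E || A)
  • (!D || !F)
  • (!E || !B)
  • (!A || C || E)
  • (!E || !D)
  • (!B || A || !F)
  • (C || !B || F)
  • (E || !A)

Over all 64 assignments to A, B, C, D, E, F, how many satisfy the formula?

Satisfying assignments:
  A=F B=F C=F D=F E=F F=T
  A=F B=F C=T D=F E=F F=T
  A=F B=F C=T D=F E=T F=T
  A=T B=F C=T D=F E=T F=T
Count: 4.

4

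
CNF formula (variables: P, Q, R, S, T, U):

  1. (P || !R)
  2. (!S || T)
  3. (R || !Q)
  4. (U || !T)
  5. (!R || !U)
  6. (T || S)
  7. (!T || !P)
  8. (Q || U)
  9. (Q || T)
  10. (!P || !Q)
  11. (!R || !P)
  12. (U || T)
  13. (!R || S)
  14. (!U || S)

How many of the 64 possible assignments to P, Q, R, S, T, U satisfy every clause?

1

The models are:
  P=0 Q=0 R=0 S=1 T=1 U=1
Count: 1.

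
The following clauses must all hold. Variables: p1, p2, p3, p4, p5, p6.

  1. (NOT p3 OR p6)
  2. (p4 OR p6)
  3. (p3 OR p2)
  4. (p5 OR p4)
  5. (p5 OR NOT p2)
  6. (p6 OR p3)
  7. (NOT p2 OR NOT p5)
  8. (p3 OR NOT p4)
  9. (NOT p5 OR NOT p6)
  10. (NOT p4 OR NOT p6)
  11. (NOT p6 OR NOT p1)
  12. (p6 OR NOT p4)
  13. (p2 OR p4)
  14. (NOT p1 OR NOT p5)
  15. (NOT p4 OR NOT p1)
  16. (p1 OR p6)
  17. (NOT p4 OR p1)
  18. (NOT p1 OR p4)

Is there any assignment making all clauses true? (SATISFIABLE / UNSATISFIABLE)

p4 = True:
  propagation gives p3=True, p6=True; an empty clause results — contradiction.
p4 = False:
  propagation gives p6=True, p5=True; an empty clause results — contradiction.
Every branch closes, so no satisfying assignment exists.

UNSATISFIABLE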